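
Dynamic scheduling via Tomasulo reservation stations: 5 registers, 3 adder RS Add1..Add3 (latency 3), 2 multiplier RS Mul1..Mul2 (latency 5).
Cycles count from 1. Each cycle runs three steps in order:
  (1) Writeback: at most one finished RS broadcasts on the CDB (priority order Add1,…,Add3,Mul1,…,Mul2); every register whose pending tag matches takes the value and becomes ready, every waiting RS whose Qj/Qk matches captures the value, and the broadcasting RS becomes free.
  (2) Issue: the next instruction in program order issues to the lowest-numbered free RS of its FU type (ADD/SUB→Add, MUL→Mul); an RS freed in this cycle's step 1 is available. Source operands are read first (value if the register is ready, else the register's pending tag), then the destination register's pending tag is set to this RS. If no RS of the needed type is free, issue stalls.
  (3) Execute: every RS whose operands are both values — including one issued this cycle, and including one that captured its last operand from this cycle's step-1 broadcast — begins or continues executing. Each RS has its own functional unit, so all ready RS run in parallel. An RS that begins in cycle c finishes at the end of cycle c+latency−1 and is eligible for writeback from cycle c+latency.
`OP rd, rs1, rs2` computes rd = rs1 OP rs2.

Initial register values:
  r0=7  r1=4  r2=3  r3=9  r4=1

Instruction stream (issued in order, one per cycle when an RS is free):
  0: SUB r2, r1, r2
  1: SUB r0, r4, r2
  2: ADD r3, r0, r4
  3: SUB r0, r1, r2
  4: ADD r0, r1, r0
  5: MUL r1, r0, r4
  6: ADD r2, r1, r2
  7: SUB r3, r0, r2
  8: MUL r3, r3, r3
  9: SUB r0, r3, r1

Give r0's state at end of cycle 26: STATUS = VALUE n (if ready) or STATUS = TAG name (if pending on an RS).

  c1: issue SUB r2<-Add1  regs: r0:7,r1:4,r2:Add1,r3:9,r4:1
  c2: issue SUB r0<-Add2  regs: r0:Add2,r1:4,r2:Add1,r3:9,r4:1
  c3: issue ADD r3<-Add3  regs: r0:Add2,r1:4,r2:Add1,r3:Add3,r4:1
  c4: CDB Add1=1; issue SUB r0<-Add1  regs: r0:Add1,r1:4,r2:1,r3:Add3,r4:1
  c5: stall  regs: r0:Add1,r1:4,r2:1,r3:Add3,r4:1
  c6: stall  regs: r0:Add1,r1:4,r2:1,r3:Add3,r4:1
  c7: CDB Add1=3; issue ADD r0<-Add1  regs: r0:Add1,r1:4,r2:1,r3:Add3,r4:1
  c8: CDB Add2=0; issue MUL r1<-Mul1  regs: r0:Add1,r1:Mul1,r2:1,r3:Add3,r4:1
  c9: issue ADD r2<-Add2  regs: r0:Add1,r1:Mul1,r2:Add2,r3:Add3,r4:1
  c10: CDB Add1=7; issue SUB r3<-Add1  regs: r0:7,r1:Mul1,r2:Add2,r3:Add1,r4:1
  c11: CDB Add3=1; issue MUL r3<-Mul2  regs: r0:7,r1:Mul1,r2:Add2,r3:Mul2,r4:1
  c12: issue SUB r0<-Add3  regs: r0:Add3,r1:Mul1,r2:Add2,r3:Mul2,r4:1
  c13: -  regs: r0:Add3,r1:Mul1,r2:Add2,r3:Mul2,r4:1
  c14: -  regs: r0:Add3,r1:Mul1,r2:Add2,r3:Mul2,r4:1
  c15: CDB Mul1=7  regs: r0:Add3,r1:7,r2:Add2,r3:Mul2,r4:1
  c16: -  regs: r0:Add3,r1:7,r2:Add2,r3:Mul2,r4:1
  c17: -  regs: r0:Add3,r1:7,r2:Add2,r3:Mul2,r4:1
  c18: CDB Add2=8  regs: r0:Add3,r1:7,r2:8,r3:Mul2,r4:1
  c19: -  regs: r0:Add3,r1:7,r2:8,r3:Mul2,r4:1
  c20: -  regs: r0:Add3,r1:7,r2:8,r3:Mul2,r4:1
  c21: CDB Add1=-1  regs: r0:Add3,r1:7,r2:8,r3:Mul2,r4:1
  c22: -  regs: r0:Add3,r1:7,r2:8,r3:Mul2,r4:1
  c23: -  regs: r0:Add3,r1:7,r2:8,r3:Mul2,r4:1
  c24: -  regs: r0:Add3,r1:7,r2:8,r3:Mul2,r4:1
  c25: -  regs: r0:Add3,r1:7,r2:8,r3:Mul2,r4:1
  c26: CDB Mul2=1  regs: r0:Add3,r1:7,r2:8,r3:1,r4:1

STATUS = TAG Add3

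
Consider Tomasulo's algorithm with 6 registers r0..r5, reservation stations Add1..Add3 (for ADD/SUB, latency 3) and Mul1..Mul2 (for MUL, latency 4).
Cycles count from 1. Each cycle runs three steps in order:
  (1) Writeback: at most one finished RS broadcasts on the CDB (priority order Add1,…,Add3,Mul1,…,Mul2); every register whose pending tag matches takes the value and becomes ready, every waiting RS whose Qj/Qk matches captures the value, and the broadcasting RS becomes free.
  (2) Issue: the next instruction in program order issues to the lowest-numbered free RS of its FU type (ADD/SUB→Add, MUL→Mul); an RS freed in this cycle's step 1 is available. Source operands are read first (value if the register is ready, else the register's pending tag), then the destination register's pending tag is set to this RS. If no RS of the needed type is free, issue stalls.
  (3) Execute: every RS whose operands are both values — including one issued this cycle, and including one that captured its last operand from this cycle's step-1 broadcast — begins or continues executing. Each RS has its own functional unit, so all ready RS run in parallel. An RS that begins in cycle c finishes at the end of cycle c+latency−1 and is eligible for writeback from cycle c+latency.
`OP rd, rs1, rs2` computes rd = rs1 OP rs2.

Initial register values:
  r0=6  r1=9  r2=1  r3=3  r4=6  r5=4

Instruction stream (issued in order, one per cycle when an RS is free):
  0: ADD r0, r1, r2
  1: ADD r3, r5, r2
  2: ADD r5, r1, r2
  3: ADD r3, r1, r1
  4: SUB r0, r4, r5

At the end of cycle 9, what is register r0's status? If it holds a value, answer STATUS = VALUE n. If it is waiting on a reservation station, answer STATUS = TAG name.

STATUS = VALUE -4

cycle 1: issue ADD r0<-Add1 // r0:Add1,r1:9,r2:1,r3:3,r4:6,r5:4
cycle 2: issue ADD r3<-Add2 // r0:Add1,r1:9,r2:1,r3:Add2,r4:6,r5:4
cycle 3: issue ADD r5<-Add3 // r0:Add1,r1:9,r2:1,r3:Add2,r4:6,r5:Add3
cycle 4: CDB Add1=10; issue ADD r3<-Add1 // r0:10,r1:9,r2:1,r3:Add1,r4:6,r5:Add3
cycle 5: CDB Add2=5; issue SUB r0<-Add2 // r0:Add2,r1:9,r2:1,r3:Add1,r4:6,r5:Add3
cycle 6: CDB Add3=10 // r0:Add2,r1:9,r2:1,r3:Add1,r4:6,r5:10
cycle 7: CDB Add1=18 // r0:Add2,r1:9,r2:1,r3:18,r4:6,r5:10
cycle 8: - // r0:Add2,r1:9,r2:1,r3:18,r4:6,r5:10
cycle 9: CDB Add2=-4 // r0:-4,r1:9,r2:1,r3:18,r4:6,r5:10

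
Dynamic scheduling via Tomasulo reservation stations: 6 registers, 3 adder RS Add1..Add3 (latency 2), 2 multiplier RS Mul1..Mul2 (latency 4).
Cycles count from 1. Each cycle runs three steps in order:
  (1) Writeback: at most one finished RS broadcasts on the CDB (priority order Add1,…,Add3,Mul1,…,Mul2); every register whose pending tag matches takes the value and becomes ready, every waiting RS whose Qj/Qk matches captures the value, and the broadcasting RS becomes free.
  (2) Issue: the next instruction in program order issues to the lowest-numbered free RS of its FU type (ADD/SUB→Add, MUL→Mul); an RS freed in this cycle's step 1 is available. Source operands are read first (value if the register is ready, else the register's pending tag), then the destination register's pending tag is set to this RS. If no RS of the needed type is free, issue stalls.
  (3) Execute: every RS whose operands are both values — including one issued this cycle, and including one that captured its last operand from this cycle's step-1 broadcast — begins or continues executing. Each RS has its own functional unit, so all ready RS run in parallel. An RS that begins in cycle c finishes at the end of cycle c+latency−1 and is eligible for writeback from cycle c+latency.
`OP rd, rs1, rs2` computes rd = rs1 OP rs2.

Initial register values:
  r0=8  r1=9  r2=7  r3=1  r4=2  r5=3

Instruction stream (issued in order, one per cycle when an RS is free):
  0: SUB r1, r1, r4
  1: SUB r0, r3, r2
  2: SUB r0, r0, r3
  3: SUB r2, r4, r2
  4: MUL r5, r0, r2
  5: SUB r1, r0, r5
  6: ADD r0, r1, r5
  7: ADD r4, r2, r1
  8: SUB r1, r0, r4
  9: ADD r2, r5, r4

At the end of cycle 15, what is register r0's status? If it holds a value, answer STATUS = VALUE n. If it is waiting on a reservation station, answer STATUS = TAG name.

c1: issue SUB r1<-Add1 | r0:8,r1:Add1,r2:7,r3:1,r4:2,r5:3
c2: issue SUB r0<-Add2 | r0:Add2,r1:Add1,r2:7,r3:1,r4:2,r5:3
c3: CDB Add1=7; issue SUB r0<-Add1 | r0:Add1,r1:7,r2:7,r3:1,r4:2,r5:3
c4: CDB Add2=-6; issue SUB r2<-Add2 | r0:Add1,r1:7,r2:Add2,r3:1,r4:2,r5:3
c5: issue MUL r5<-Mul1 | r0:Add1,r1:7,r2:Add2,r3:1,r4:2,r5:Mul1
c6: CDB Add1=-7; issue SUB r1<-Add1 | r0:-7,r1:Add1,r2:Add2,r3:1,r4:2,r5:Mul1
c7: CDB Add2=-5; issue ADD r0<-Add2 | r0:Add2,r1:Add1,r2:-5,r3:1,r4:2,r5:Mul1
c8: issue ADD r4<-Add3 | r0:Add2,r1:Add1,r2:-5,r3:1,r4:Add3,r5:Mul1
c9: stall | r0:Add2,r1:Add1,r2:-5,r3:1,r4:Add3,r5:Mul1
c10: stall | r0:Add2,r1:Add1,r2:-5,r3:1,r4:Add3,r5:Mul1
c11: CDB Mul1=35; stall | r0:Add2,r1:Add1,r2:-5,r3:1,r4:Add3,r5:35
c12: stall | r0:Add2,r1:Add1,r2:-5,r3:1,r4:Add3,r5:35
c13: CDB Add1=-42; issue SUB r1<-Add1 | r0:Add2,r1:Add1,r2:-5,r3:1,r4:Add3,r5:35
c14: stall | r0:Add2,r1:Add1,r2:-5,r3:1,r4:Add3,r5:35
c15: CDB Add2=-7; issue ADD r2<-Add2 | r0:-7,r1:Add1,r2:Add2,r3:1,r4:Add3,r5:35

STATUS = VALUE -7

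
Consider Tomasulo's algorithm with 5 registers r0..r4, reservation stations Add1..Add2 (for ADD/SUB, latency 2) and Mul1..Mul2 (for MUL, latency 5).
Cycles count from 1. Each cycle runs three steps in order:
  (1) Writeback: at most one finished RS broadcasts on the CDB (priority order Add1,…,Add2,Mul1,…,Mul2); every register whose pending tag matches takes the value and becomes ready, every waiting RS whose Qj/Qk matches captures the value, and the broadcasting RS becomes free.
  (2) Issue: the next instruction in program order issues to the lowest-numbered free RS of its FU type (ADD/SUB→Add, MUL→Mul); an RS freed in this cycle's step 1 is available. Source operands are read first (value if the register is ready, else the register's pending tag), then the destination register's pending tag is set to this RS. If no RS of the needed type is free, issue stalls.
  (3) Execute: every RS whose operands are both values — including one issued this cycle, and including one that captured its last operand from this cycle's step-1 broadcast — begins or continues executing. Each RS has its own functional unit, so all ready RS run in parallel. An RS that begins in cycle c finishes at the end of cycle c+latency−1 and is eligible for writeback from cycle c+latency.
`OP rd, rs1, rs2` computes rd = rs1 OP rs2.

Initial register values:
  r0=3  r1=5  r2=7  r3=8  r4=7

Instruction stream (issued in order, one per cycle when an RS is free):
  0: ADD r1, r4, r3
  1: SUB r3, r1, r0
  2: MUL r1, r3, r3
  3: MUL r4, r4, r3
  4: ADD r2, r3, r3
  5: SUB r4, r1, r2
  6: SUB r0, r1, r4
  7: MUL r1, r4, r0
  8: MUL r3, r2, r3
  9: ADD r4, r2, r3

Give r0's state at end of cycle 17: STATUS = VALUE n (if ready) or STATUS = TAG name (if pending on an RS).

cycle 1: issue ADD r1<-Add1 // r0:3,r1:Add1,r2:7,r3:8,r4:7
cycle 2: issue SUB r3<-Add2 // r0:3,r1:Add1,r2:7,r3:Add2,r4:7
cycle 3: CDB Add1=15; issue MUL r1<-Mul1 // r0:3,r1:Mul1,r2:7,r3:Add2,r4:7
cycle 4: issue MUL r4<-Mul2 // r0:3,r1:Mul1,r2:7,r3:Add2,r4:Mul2
cycle 5: CDB Add2=12; issue ADD r2<-Add1 // r0:3,r1:Mul1,r2:Add1,r3:12,r4:Mul2
cycle 6: issue SUB r4<-Add2 // r0:3,r1:Mul1,r2:Add1,r3:12,r4:Add2
cycle 7: CDB Add1=24; issue SUB r0<-Add1 // r0:Add1,r1:Mul1,r2:24,r3:12,r4:Add2
cycle 8: stall // r0:Add1,r1:Mul1,r2:24,r3:12,r4:Add2
cycle 9: stall // r0:Add1,r1:Mul1,r2:24,r3:12,r4:Add2
cycle 10: CDB Mul1=144; issue MUL r1<-Mul1 // r0:Add1,r1:Mul1,r2:24,r3:12,r4:Add2
cycle 11: CDB Mul2=84; issue MUL r3<-Mul2 // r0:Add1,r1:Mul1,r2:24,r3:Mul2,r4:Add2
cycle 12: CDB Add2=120; issue ADD r4<-Add2 // r0:Add1,r1:Mul1,r2:24,r3:Mul2,r4:Add2
cycle 13: - // r0:Add1,r1:Mul1,r2:24,r3:Mul2,r4:Add2
cycle 14: CDB Add1=24 // r0:24,r1:Mul1,r2:24,r3:Mul2,r4:Add2
cycle 15: - // r0:24,r1:Mul1,r2:24,r3:Mul2,r4:Add2
cycle 16: CDB Mul2=288 // r0:24,r1:Mul1,r2:24,r3:288,r4:Add2
cycle 17: - // r0:24,r1:Mul1,r2:24,r3:288,r4:Add2

STATUS = VALUE 24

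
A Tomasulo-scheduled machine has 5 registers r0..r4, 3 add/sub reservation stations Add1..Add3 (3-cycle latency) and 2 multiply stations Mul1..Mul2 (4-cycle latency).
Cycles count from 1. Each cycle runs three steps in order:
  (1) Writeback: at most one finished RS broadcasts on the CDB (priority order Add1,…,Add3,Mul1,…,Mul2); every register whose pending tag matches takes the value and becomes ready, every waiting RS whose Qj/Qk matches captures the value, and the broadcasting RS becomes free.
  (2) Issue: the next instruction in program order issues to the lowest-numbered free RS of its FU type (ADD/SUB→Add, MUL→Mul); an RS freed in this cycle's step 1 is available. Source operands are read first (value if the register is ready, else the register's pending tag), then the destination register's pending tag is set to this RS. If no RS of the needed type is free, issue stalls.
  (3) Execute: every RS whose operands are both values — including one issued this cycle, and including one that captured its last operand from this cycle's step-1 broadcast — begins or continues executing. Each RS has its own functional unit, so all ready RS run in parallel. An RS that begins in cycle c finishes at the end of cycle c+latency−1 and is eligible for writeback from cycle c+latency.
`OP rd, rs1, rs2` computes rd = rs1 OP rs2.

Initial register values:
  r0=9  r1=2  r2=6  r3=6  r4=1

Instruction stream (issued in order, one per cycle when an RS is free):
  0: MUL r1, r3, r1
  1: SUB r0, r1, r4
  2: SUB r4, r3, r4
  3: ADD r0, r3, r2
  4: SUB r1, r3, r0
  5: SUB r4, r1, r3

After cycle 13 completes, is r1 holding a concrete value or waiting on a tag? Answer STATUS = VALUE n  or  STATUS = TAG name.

cycle 1: issue MUL r1<-Mul1 // r0:9,r1:Mul1,r2:6,r3:6,r4:1
cycle 2: issue SUB r0<-Add1 // r0:Add1,r1:Mul1,r2:6,r3:6,r4:1
cycle 3: issue SUB r4<-Add2 // r0:Add1,r1:Mul1,r2:6,r3:6,r4:Add2
cycle 4: issue ADD r0<-Add3 // r0:Add3,r1:Mul1,r2:6,r3:6,r4:Add2
cycle 5: CDB Mul1=12; stall // r0:Add3,r1:12,r2:6,r3:6,r4:Add2
cycle 6: CDB Add2=5; issue SUB r1<-Add2 // r0:Add3,r1:Add2,r2:6,r3:6,r4:5
cycle 7: CDB Add3=12; issue SUB r4<-Add3 // r0:12,r1:Add2,r2:6,r3:6,r4:Add3
cycle 8: CDB Add1=11 // r0:12,r1:Add2,r2:6,r3:6,r4:Add3
cycle 9: - // r0:12,r1:Add2,r2:6,r3:6,r4:Add3
cycle 10: CDB Add2=-6 // r0:12,r1:-6,r2:6,r3:6,r4:Add3
cycle 11: - // r0:12,r1:-6,r2:6,r3:6,r4:Add3
cycle 12: - // r0:12,r1:-6,r2:6,r3:6,r4:Add3
cycle 13: CDB Add3=-12 // r0:12,r1:-6,r2:6,r3:6,r4:-12

STATUS = VALUE -6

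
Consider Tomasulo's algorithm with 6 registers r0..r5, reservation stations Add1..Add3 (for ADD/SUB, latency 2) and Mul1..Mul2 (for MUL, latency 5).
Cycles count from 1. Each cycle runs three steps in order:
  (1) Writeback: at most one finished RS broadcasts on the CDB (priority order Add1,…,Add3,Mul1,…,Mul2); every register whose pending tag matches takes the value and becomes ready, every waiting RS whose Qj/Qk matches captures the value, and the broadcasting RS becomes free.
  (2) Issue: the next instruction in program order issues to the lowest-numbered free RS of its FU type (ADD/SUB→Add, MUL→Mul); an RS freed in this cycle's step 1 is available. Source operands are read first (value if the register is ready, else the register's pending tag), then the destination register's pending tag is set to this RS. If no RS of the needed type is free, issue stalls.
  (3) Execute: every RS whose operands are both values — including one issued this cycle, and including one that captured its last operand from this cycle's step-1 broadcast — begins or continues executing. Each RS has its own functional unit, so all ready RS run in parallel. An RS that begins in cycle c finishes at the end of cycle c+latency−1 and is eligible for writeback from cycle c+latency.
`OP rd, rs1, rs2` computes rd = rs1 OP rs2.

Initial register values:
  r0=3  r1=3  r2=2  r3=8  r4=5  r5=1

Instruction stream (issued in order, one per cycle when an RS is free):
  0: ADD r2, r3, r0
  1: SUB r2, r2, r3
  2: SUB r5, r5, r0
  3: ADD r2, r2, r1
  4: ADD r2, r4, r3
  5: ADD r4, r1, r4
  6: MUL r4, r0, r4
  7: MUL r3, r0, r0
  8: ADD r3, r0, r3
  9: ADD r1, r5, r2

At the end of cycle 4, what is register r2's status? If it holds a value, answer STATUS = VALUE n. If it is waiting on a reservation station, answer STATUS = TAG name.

cycle 1: issue ADD r2<-Add1 // r0:3,r1:3,r2:Add1,r3:8,r4:5,r5:1
cycle 2: issue SUB r2<-Add2 // r0:3,r1:3,r2:Add2,r3:8,r4:5,r5:1
cycle 3: CDB Add1=11; issue SUB r5<-Add1 // r0:3,r1:3,r2:Add2,r3:8,r4:5,r5:Add1
cycle 4: issue ADD r2<-Add3 // r0:3,r1:3,r2:Add3,r3:8,r4:5,r5:Add1

STATUS = TAG Add3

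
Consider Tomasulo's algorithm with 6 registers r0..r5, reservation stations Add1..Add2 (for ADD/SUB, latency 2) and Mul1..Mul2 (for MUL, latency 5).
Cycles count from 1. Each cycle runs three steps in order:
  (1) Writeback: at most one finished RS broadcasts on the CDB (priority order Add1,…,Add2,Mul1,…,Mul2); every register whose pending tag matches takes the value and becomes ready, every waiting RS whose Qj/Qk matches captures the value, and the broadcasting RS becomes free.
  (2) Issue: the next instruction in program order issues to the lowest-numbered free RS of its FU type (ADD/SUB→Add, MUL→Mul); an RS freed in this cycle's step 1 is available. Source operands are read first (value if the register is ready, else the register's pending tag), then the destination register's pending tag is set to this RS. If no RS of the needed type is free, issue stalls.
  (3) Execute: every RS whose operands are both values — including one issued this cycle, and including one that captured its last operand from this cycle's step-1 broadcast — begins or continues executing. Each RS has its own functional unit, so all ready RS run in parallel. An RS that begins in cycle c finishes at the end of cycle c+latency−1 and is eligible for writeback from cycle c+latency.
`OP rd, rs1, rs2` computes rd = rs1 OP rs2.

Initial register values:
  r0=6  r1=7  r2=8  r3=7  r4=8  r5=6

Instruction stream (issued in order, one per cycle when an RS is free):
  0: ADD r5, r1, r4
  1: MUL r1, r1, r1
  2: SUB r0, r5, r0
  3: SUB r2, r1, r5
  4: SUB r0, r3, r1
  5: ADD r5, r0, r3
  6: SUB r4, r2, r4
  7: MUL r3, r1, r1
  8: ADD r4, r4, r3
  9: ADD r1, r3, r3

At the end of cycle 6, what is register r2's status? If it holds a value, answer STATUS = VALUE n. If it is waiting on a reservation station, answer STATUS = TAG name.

cycle 1: issue ADD r5<-Add1 // r0:6,r1:7,r2:8,r3:7,r4:8,r5:Add1
cycle 2: issue MUL r1<-Mul1 // r0:6,r1:Mul1,r2:8,r3:7,r4:8,r5:Add1
cycle 3: CDB Add1=15; issue SUB r0<-Add1 // r0:Add1,r1:Mul1,r2:8,r3:7,r4:8,r5:15
cycle 4: issue SUB r2<-Add2 // r0:Add1,r1:Mul1,r2:Add2,r3:7,r4:8,r5:15
cycle 5: CDB Add1=9; issue SUB r0<-Add1 // r0:Add1,r1:Mul1,r2:Add2,r3:7,r4:8,r5:15
cycle 6: stall // r0:Add1,r1:Mul1,r2:Add2,r3:7,r4:8,r5:15

STATUS = TAG Add2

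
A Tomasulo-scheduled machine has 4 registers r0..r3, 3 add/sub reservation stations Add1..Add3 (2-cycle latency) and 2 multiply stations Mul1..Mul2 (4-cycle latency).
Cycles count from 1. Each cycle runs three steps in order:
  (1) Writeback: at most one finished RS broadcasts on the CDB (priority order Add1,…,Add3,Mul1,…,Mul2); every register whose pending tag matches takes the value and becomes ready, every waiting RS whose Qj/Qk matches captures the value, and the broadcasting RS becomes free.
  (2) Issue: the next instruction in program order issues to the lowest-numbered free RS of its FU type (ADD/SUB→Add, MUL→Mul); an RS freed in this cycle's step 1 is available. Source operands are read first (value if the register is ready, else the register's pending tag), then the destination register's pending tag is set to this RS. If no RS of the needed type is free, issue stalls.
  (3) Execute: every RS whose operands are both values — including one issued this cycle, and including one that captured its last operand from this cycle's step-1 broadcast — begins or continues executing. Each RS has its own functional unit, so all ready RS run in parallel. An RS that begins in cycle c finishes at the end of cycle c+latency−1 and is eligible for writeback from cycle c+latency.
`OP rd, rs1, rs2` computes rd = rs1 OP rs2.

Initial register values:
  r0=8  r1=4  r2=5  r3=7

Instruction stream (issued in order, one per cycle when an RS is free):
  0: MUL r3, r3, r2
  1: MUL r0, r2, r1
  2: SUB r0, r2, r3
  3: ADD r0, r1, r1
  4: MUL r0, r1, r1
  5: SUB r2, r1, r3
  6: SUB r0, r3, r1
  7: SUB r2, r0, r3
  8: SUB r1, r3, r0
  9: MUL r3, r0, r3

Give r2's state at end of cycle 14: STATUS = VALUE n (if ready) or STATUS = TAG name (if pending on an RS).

STATUS = VALUE -4

cycle 1: issue MUL r3<-Mul1 // r0:8,r1:4,r2:5,r3:Mul1
cycle 2: issue MUL r0<-Mul2 // r0:Mul2,r1:4,r2:5,r3:Mul1
cycle 3: issue SUB r0<-Add1 // r0:Add1,r1:4,r2:5,r3:Mul1
cycle 4: issue ADD r0<-Add2 // r0:Add2,r1:4,r2:5,r3:Mul1
cycle 5: CDB Mul1=35; issue MUL r0<-Mul1 // r0:Mul1,r1:4,r2:5,r3:35
cycle 6: CDB Add2=8; issue SUB r2<-Add2 // r0:Mul1,r1:4,r2:Add2,r3:35
cycle 7: CDB Add1=-30; issue SUB r0<-Add1 // r0:Add1,r1:4,r2:Add2,r3:35
cycle 8: CDB Add2=-31; issue SUB r2<-Add2 // r0:Add1,r1:4,r2:Add2,r3:35
cycle 9: CDB Add1=31; issue SUB r1<-Add1 // r0:31,r1:Add1,r2:Add2,r3:35
cycle 10: CDB Mul1=16; issue MUL r3<-Mul1 // r0:31,r1:Add1,r2:Add2,r3:Mul1
cycle 11: CDB Add1=4 // r0:31,r1:4,r2:Add2,r3:Mul1
cycle 12: CDB Add2=-4 // r0:31,r1:4,r2:-4,r3:Mul1
cycle 13: CDB Mul2=20 // r0:31,r1:4,r2:-4,r3:Mul1
cycle 14: CDB Mul1=1085 // r0:31,r1:4,r2:-4,r3:1085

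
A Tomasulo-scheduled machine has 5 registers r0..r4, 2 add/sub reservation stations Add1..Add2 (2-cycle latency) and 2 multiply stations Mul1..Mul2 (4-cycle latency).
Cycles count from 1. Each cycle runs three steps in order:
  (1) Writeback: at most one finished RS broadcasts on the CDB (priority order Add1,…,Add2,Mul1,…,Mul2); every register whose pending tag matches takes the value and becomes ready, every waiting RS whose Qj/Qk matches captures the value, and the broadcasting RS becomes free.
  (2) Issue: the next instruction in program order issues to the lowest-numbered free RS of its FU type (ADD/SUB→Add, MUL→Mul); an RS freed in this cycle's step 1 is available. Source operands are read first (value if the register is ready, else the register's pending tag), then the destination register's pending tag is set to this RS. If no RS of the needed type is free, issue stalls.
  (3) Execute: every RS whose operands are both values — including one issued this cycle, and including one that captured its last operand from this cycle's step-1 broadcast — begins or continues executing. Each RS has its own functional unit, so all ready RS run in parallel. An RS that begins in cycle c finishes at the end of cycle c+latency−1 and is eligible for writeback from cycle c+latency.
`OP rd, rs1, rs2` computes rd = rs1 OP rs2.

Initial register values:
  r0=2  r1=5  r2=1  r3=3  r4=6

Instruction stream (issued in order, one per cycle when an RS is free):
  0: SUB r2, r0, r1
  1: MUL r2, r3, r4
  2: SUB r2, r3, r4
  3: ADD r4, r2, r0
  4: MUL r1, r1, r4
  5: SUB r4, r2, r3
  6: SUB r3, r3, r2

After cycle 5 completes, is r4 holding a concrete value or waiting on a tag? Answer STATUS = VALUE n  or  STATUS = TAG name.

  c1: issue SUB r2<-Add1  regs: r0:2,r1:5,r2:Add1,r3:3,r4:6
  c2: issue MUL r2<-Mul1  regs: r0:2,r1:5,r2:Mul1,r3:3,r4:6
  c3: CDB Add1=-3; issue SUB r2<-Add1  regs: r0:2,r1:5,r2:Add1,r3:3,r4:6
  c4: issue ADD r4<-Add2  regs: r0:2,r1:5,r2:Add1,r3:3,r4:Add2
  c5: CDB Add1=-3; issue MUL r1<-Mul2  regs: r0:2,r1:Mul2,r2:-3,r3:3,r4:Add2

STATUS = TAG Add2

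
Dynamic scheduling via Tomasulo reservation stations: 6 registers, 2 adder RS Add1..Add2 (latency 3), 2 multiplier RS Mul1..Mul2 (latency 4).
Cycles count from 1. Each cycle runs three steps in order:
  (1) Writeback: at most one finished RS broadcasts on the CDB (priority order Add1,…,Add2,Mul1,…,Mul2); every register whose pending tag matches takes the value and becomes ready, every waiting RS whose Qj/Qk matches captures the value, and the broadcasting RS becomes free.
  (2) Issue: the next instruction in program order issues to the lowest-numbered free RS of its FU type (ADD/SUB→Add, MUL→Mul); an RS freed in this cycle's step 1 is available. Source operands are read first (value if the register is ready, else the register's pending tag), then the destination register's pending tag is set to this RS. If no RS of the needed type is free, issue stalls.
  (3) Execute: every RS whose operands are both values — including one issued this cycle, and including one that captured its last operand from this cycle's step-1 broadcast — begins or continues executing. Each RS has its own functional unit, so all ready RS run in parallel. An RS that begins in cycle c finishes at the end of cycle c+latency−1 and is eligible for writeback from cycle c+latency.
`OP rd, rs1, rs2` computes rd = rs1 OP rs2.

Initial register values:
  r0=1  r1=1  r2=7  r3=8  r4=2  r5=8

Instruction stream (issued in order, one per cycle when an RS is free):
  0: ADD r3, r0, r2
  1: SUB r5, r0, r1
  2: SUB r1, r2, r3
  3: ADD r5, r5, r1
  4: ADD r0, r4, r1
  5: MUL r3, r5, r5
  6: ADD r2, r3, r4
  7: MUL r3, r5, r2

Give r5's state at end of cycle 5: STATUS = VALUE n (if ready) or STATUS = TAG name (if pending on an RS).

STATUS = TAG Add2

c1: issue ADD r3<-Add1 | r0:1,r1:1,r2:7,r3:Add1,r4:2,r5:8
c2: issue SUB r5<-Add2 | r0:1,r1:1,r2:7,r3:Add1,r4:2,r5:Add2
c3: stall | r0:1,r1:1,r2:7,r3:Add1,r4:2,r5:Add2
c4: CDB Add1=8; issue SUB r1<-Add1 | r0:1,r1:Add1,r2:7,r3:8,r4:2,r5:Add2
c5: CDB Add2=0; issue ADD r5<-Add2 | r0:1,r1:Add1,r2:7,r3:8,r4:2,r5:Add2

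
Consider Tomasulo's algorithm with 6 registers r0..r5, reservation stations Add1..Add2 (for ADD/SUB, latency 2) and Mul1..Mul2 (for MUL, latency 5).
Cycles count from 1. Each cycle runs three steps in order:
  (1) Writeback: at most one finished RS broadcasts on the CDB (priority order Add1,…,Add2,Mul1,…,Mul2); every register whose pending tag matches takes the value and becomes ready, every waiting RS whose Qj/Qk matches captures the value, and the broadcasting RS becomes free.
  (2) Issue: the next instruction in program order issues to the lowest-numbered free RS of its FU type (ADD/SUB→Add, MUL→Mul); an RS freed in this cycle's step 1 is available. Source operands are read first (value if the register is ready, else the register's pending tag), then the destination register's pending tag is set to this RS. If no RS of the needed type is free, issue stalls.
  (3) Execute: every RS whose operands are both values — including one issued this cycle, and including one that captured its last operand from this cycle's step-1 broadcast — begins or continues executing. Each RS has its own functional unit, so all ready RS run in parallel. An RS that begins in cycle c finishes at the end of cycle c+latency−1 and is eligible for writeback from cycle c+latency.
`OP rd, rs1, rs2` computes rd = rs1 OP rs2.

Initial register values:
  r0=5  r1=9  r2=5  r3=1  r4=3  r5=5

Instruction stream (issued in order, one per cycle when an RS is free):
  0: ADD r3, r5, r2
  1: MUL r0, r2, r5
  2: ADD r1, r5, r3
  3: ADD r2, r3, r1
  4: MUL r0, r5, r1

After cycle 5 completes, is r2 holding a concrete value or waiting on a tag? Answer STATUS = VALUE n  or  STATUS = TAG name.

STATUS = TAG Add2

  c1: issue ADD r3<-Add1  regs: r0:5,r1:9,r2:5,r3:Add1,r4:3,r5:5
  c2: issue MUL r0<-Mul1  regs: r0:Mul1,r1:9,r2:5,r3:Add1,r4:3,r5:5
  c3: CDB Add1=10; issue ADD r1<-Add1  regs: r0:Mul1,r1:Add1,r2:5,r3:10,r4:3,r5:5
  c4: issue ADD r2<-Add2  regs: r0:Mul1,r1:Add1,r2:Add2,r3:10,r4:3,r5:5
  c5: CDB Add1=15; issue MUL r0<-Mul2  regs: r0:Mul2,r1:15,r2:Add2,r3:10,r4:3,r5:5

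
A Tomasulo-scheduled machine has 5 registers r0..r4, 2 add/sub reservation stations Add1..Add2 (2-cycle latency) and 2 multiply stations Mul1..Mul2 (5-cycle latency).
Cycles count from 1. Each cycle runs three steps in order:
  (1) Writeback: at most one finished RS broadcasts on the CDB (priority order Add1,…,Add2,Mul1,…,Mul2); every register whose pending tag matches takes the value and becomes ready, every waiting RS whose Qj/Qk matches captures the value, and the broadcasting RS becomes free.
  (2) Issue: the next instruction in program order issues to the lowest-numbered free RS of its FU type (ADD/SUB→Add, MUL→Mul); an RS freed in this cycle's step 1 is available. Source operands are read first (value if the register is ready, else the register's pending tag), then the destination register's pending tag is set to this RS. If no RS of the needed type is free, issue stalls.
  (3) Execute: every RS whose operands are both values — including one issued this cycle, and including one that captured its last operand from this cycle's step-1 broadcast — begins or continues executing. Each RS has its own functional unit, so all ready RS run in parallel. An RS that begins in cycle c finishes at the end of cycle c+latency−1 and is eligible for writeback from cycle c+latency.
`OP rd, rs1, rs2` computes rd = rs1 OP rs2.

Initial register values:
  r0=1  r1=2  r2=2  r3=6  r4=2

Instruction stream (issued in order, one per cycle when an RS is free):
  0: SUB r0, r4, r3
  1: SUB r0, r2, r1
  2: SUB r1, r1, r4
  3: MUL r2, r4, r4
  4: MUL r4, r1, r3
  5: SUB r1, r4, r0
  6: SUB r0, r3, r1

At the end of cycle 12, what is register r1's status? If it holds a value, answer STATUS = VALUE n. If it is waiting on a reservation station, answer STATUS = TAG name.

c1: issue SUB r0<-Add1 | r0:Add1,r1:2,r2:2,r3:6,r4:2
c2: issue SUB r0<-Add2 | r0:Add2,r1:2,r2:2,r3:6,r4:2
c3: CDB Add1=-4; issue SUB r1<-Add1 | r0:Add2,r1:Add1,r2:2,r3:6,r4:2
c4: CDB Add2=0; issue MUL r2<-Mul1 | r0:0,r1:Add1,r2:Mul1,r3:6,r4:2
c5: CDB Add1=0; issue MUL r4<-Mul2 | r0:0,r1:0,r2:Mul1,r3:6,r4:Mul2
c6: issue SUB r1<-Add1 | r0:0,r1:Add1,r2:Mul1,r3:6,r4:Mul2
c7: issue SUB r0<-Add2 | r0:Add2,r1:Add1,r2:Mul1,r3:6,r4:Mul2
c8: - | r0:Add2,r1:Add1,r2:Mul1,r3:6,r4:Mul2
c9: CDB Mul1=4 | r0:Add2,r1:Add1,r2:4,r3:6,r4:Mul2
c10: CDB Mul2=0 | r0:Add2,r1:Add1,r2:4,r3:6,r4:0
c11: - | r0:Add2,r1:Add1,r2:4,r3:6,r4:0
c12: CDB Add1=0 | r0:Add2,r1:0,r2:4,r3:6,r4:0

STATUS = VALUE 0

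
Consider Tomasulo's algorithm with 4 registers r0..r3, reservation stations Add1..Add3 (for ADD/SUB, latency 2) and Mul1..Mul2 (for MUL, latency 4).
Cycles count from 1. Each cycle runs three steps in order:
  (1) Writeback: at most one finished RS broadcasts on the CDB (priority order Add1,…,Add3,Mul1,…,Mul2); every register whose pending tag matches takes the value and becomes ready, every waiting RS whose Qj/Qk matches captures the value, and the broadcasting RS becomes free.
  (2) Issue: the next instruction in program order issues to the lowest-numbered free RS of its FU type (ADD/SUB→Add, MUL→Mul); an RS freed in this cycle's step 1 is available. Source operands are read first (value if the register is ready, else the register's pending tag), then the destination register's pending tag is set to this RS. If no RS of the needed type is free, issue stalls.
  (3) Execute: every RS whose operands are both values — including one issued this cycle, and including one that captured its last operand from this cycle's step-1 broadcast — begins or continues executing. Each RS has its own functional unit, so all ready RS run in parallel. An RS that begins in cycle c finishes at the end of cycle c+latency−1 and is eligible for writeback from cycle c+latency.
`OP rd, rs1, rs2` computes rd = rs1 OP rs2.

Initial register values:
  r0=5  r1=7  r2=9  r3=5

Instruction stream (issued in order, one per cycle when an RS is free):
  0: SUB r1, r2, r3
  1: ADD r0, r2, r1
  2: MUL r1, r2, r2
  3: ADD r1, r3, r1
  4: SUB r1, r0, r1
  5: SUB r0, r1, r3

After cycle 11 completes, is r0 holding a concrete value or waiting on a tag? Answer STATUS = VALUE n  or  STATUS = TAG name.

  c1: issue SUB r1<-Add1  regs: r0:5,r1:Add1,r2:9,r3:5
  c2: issue ADD r0<-Add2  regs: r0:Add2,r1:Add1,r2:9,r3:5
  c3: CDB Add1=4; issue MUL r1<-Mul1  regs: r0:Add2,r1:Mul1,r2:9,r3:5
  c4: issue ADD r1<-Add1  regs: r0:Add2,r1:Add1,r2:9,r3:5
  c5: CDB Add2=13; issue SUB r1<-Add2  regs: r0:13,r1:Add2,r2:9,r3:5
  c6: issue SUB r0<-Add3  regs: r0:Add3,r1:Add2,r2:9,r3:5
  c7: CDB Mul1=81  regs: r0:Add3,r1:Add2,r2:9,r3:5
  c8: -  regs: r0:Add3,r1:Add2,r2:9,r3:5
  c9: CDB Add1=86  regs: r0:Add3,r1:Add2,r2:9,r3:5
  c10: -  regs: r0:Add3,r1:Add2,r2:9,r3:5
  c11: CDB Add2=-73  regs: r0:Add3,r1:-73,r2:9,r3:5

STATUS = TAG Add3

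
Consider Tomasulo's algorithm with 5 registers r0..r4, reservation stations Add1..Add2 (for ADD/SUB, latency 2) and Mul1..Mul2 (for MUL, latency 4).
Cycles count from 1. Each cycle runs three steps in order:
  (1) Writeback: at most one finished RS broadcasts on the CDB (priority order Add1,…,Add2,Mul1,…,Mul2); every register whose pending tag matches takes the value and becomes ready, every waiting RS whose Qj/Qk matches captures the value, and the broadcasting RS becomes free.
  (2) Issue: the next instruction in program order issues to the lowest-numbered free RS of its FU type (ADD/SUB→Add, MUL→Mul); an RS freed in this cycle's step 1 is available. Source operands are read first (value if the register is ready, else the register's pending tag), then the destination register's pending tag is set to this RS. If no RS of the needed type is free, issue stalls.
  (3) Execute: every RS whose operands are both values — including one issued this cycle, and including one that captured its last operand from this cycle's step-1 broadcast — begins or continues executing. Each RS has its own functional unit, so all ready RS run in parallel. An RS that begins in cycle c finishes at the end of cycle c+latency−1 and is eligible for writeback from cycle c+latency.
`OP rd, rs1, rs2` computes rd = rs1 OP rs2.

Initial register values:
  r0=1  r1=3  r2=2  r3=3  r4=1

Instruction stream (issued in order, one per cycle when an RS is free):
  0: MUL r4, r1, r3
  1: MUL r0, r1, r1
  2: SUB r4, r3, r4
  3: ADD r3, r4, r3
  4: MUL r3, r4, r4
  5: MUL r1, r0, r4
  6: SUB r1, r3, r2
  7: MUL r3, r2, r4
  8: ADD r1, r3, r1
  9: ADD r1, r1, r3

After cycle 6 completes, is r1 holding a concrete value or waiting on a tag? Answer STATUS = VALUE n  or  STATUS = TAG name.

c1: issue MUL r4<-Mul1 | r0:1,r1:3,r2:2,r3:3,r4:Mul1
c2: issue MUL r0<-Mul2 | r0:Mul2,r1:3,r2:2,r3:3,r4:Mul1
c3: issue SUB r4<-Add1 | r0:Mul2,r1:3,r2:2,r3:3,r4:Add1
c4: issue ADD r3<-Add2 | r0:Mul2,r1:3,r2:2,r3:Add2,r4:Add1
c5: CDB Mul1=9; issue MUL r3<-Mul1 | r0:Mul2,r1:3,r2:2,r3:Mul1,r4:Add1
c6: CDB Mul2=9; issue MUL r1<-Mul2 | r0:9,r1:Mul2,r2:2,r3:Mul1,r4:Add1

STATUS = TAG Mul2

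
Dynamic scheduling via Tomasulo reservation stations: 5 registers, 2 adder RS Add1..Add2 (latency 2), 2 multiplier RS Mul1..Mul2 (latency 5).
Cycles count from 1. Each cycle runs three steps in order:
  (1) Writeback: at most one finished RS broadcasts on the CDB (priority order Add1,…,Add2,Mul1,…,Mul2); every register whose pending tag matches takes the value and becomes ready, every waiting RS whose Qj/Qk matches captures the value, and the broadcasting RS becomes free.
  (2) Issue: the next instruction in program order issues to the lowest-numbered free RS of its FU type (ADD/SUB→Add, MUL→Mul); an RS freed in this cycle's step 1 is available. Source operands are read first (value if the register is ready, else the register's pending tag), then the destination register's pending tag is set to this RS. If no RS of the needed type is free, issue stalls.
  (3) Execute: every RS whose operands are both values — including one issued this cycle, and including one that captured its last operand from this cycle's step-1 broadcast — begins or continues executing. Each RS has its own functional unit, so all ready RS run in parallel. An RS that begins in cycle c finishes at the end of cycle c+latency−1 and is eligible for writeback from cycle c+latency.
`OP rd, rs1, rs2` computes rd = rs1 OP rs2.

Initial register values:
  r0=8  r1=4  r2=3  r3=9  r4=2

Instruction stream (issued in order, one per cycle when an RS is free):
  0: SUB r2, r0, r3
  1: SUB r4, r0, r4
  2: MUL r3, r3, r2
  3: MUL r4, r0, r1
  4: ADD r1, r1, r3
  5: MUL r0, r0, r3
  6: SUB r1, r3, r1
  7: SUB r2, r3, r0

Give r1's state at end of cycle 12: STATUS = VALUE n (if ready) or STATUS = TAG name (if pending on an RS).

STATUS = VALUE -4

  c1: issue SUB r2<-Add1  regs: r0:8,r1:4,r2:Add1,r3:9,r4:2
  c2: issue SUB r4<-Add2  regs: r0:8,r1:4,r2:Add1,r3:9,r4:Add2
  c3: CDB Add1=-1; issue MUL r3<-Mul1  regs: r0:8,r1:4,r2:-1,r3:Mul1,r4:Add2
  c4: CDB Add2=6; issue MUL r4<-Mul2  regs: r0:8,r1:4,r2:-1,r3:Mul1,r4:Mul2
  c5: issue ADD r1<-Add1  regs: r0:8,r1:Add1,r2:-1,r3:Mul1,r4:Mul2
  c6: stall  regs: r0:8,r1:Add1,r2:-1,r3:Mul1,r4:Mul2
  c7: stall  regs: r0:8,r1:Add1,r2:-1,r3:Mul1,r4:Mul2
  c8: CDB Mul1=-9; issue MUL r0<-Mul1  regs: r0:Mul1,r1:Add1,r2:-1,r3:-9,r4:Mul2
  c9: CDB Mul2=32; issue SUB r1<-Add2  regs: r0:Mul1,r1:Add2,r2:-1,r3:-9,r4:32
  c10: CDB Add1=-5; issue SUB r2<-Add1  regs: r0:Mul1,r1:Add2,r2:Add1,r3:-9,r4:32
  c11: -  regs: r0:Mul1,r1:Add2,r2:Add1,r3:-9,r4:32
  c12: CDB Add2=-4  regs: r0:Mul1,r1:-4,r2:Add1,r3:-9,r4:32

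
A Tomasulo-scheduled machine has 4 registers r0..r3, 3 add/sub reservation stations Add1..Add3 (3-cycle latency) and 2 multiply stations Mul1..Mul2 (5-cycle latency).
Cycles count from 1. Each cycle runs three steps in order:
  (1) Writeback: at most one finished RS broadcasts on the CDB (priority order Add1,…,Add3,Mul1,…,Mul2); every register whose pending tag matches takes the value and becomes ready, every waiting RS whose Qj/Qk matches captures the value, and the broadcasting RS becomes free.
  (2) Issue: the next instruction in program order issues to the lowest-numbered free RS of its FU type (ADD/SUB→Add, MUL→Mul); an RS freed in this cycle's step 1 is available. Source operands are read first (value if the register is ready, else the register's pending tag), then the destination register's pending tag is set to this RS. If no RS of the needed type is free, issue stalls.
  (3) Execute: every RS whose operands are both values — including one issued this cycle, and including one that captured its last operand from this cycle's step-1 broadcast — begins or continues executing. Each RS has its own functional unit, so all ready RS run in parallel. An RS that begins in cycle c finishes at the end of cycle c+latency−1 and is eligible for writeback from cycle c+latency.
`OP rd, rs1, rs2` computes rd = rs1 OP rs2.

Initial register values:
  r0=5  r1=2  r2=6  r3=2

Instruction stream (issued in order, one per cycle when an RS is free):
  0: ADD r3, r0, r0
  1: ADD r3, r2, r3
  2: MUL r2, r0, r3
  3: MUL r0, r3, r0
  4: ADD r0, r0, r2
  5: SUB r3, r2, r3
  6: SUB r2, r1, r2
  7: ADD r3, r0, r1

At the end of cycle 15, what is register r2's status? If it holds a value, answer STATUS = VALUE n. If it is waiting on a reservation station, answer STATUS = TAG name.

  c1: issue ADD r3<-Add1  regs: r0:5,r1:2,r2:6,r3:Add1
  c2: issue ADD r3<-Add2  regs: r0:5,r1:2,r2:6,r3:Add2
  c3: issue MUL r2<-Mul1  regs: r0:5,r1:2,r2:Mul1,r3:Add2
  c4: CDB Add1=10; issue MUL r0<-Mul2  regs: r0:Mul2,r1:2,r2:Mul1,r3:Add2
  c5: issue ADD r0<-Add1  regs: r0:Add1,r1:2,r2:Mul1,r3:Add2
  c6: issue SUB r3<-Add3  regs: r0:Add1,r1:2,r2:Mul1,r3:Add3
  c7: CDB Add2=16; issue SUB r2<-Add2  regs: r0:Add1,r1:2,r2:Add2,r3:Add3
  c8: stall  regs: r0:Add1,r1:2,r2:Add2,r3:Add3
  c9: stall  regs: r0:Add1,r1:2,r2:Add2,r3:Add3
  c10: stall  regs: r0:Add1,r1:2,r2:Add2,r3:Add3
  c11: stall  regs: r0:Add1,r1:2,r2:Add2,r3:Add3
  c12: CDB Mul1=80; stall  regs: r0:Add1,r1:2,r2:Add2,r3:Add3
  c13: CDB Mul2=80; stall  regs: r0:Add1,r1:2,r2:Add2,r3:Add3
  c14: stall  regs: r0:Add1,r1:2,r2:Add2,r3:Add3
  c15: CDB Add2=-78; issue ADD r3<-Add2  regs: r0:Add1,r1:2,r2:-78,r3:Add2

STATUS = VALUE -78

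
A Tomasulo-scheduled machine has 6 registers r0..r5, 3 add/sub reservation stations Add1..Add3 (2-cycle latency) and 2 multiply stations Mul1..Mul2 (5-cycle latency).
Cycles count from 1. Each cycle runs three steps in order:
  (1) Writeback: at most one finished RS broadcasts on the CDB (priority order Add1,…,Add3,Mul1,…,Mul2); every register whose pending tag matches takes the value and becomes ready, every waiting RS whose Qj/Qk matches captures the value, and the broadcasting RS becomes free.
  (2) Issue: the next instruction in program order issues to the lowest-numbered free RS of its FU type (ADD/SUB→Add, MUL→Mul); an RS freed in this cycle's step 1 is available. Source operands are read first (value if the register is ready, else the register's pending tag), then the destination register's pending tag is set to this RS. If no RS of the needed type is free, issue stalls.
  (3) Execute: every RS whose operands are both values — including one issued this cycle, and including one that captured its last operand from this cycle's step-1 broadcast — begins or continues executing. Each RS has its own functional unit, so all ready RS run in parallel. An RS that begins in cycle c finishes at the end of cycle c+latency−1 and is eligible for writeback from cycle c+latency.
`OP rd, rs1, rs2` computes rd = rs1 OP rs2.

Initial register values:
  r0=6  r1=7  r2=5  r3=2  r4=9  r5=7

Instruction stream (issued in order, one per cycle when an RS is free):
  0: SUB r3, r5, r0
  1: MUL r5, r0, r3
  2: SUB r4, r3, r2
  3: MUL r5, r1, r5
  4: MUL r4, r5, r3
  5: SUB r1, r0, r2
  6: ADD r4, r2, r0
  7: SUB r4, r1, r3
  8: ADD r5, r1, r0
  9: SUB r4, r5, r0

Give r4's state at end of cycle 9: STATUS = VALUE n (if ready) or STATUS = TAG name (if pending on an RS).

cycle 1: issue SUB r3<-Add1 // r0:6,r1:7,r2:5,r3:Add1,r4:9,r5:7
cycle 2: issue MUL r5<-Mul1 // r0:6,r1:7,r2:5,r3:Add1,r4:9,r5:Mul1
cycle 3: CDB Add1=1; issue SUB r4<-Add1 // r0:6,r1:7,r2:5,r3:1,r4:Add1,r5:Mul1
cycle 4: issue MUL r5<-Mul2 // r0:6,r1:7,r2:5,r3:1,r4:Add1,r5:Mul2
cycle 5: CDB Add1=-4; stall // r0:6,r1:7,r2:5,r3:1,r4:-4,r5:Mul2
cycle 6: stall // r0:6,r1:7,r2:5,r3:1,r4:-4,r5:Mul2
cycle 7: stall // r0:6,r1:7,r2:5,r3:1,r4:-4,r5:Mul2
cycle 8: CDB Mul1=6; issue MUL r4<-Mul1 // r0:6,r1:7,r2:5,r3:1,r4:Mul1,r5:Mul2
cycle 9: issue SUB r1<-Add1 // r0:6,r1:Add1,r2:5,r3:1,r4:Mul1,r5:Mul2

STATUS = TAG Mul1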